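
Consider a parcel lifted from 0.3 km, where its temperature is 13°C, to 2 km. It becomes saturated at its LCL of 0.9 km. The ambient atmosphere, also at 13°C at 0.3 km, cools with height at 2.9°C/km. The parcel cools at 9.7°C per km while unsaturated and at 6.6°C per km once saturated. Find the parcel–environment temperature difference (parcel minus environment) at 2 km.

-8.15°C (parcel cooler than environment)

Parcel:
  300 → 900 m (dry, 9.7°C/km): ΔT = -9.7 × 0.6 = -5.82°C → T = 7.18°C
  900 → 2000 m (saturated, 6.6°C/km): ΔT = -6.6 × 1.1 = -7.26°C → T = -0.08°C
Environment:
  300 → 2000 m (environment, 2.9°C/km): ΔT = -2.9 × 1.7 = -4.93°C → T = 8.07°C
T_parcel − T_env = -0.08 − 8.07 = -8.15°C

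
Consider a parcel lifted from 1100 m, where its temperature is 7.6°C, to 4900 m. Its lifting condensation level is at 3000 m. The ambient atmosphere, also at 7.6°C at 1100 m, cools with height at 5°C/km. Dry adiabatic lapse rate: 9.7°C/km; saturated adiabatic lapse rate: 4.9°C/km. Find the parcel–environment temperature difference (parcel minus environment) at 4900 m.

Parcel:
  Dry to 3000 m: -9.7 × 1.9 km = -18.43°C, so T = -10.83°C.
  Saturated to 4900 m: -4.9 × 1.9 km = -9.31°C, so T = -20.14°C.
Environment:
  Environment to 4900 m: -5 × 3.8 km = -19°C, so T = -11.4°C.
T_parcel − T_env = -20.14 − (-11.4) = -8.74°C

-8.74°C (parcel cooler than environment)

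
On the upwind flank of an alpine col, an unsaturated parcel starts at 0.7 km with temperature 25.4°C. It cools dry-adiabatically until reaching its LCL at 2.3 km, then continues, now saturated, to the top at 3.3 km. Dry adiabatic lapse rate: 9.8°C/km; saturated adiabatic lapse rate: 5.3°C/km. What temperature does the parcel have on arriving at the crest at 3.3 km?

4.42°C

700 → 2300 m (dry, 9.8°C/km): ΔT = -9.8 × 1.6 = -15.68°C → T = 9.72°C
2300 → 3300 m (saturated, 5.3°C/km): ΔT = -5.3 × 1 = -5.3°C → T = 4.42°C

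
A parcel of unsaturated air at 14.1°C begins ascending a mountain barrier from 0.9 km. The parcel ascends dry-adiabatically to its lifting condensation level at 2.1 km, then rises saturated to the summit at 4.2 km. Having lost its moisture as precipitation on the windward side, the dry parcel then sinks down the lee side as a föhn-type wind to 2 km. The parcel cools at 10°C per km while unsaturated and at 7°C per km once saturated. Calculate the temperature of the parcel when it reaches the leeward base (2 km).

Dry to 2100 m: -10 × 1.2 km = -12°C, so T = 2.1°C.
Saturated to 4200 m: -7 × 2.1 km = -14.7°C, so T = -12.6°C.
Dry descent to 2000 m: +10 × 2.2 km = +22°C, so T = 9.4°C.

9.4°C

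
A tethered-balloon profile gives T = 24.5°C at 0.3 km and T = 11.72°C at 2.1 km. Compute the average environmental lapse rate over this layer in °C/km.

7.1°C/km

Γ = −ΔT/Δz = (24.5 − 11.72) / (2100 − 300) m
  = 12.78°C / 1.8 km = 7.1°C/km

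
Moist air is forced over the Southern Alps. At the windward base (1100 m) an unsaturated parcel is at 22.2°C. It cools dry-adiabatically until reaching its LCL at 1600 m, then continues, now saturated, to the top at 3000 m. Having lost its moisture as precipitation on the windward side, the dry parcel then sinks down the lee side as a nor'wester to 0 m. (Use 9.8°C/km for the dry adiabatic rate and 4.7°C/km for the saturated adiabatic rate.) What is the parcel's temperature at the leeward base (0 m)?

40.12°C

1100–1600 m, dry: Δz = 0.5 km ⇒ ΔT = -4.9°C; T = 17.3°C
1600–3000 m, saturated: Δz = 1.4 km ⇒ ΔT = -6.58°C; T = 10.72°C
3000–0 m, dry descent: Δz = 3 km ⇒ ΔT = +29.4°C; T = 40.12°C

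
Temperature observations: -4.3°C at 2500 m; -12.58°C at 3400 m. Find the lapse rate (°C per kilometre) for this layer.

Γ = −ΔT/Δz = (-4.3 − (-12.58)) / (3400 − 2500) m
  = 8.28°C / 0.9 km = 9.2°C/km

9.2°C/km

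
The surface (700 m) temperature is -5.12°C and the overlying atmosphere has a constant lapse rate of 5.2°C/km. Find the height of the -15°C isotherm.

2600 m

Height above start = (-5.12 − (-15)) / 5.2 = 1.9 km
Altitude = 700 m + 1900 m = 2600 m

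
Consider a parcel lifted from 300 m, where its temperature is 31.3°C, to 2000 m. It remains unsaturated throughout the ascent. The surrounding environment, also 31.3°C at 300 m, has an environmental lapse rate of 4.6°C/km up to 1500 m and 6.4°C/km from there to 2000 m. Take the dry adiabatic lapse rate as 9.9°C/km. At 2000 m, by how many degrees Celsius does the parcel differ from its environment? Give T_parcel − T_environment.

-8.11°C (parcel cooler than environment)

Parcel:
  From 300 m to 2000 m (dry): cools by 9.9 × 1.7 = 16.83°C, giving 14.47°C.
Environment:
  From 300 m to 1500 m (environment, lower layer): cools by 4.6 × 1.2 = 5.52°C, giving 25.78°C.
  From 1500 m to 2000 m (environment, upper layer): cools by 6.4 × 0.5 = 3.2°C, giving 22.58°C.
T_parcel − T_env = 14.47 − 22.58 = -8.11°C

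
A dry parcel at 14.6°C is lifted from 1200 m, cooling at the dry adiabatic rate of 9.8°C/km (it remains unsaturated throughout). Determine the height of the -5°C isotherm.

Height above start = (14.6 − (-5)) / 9.8 = 2 km
Altitude = 1200 m + 2000 m = 3200 m

3200 m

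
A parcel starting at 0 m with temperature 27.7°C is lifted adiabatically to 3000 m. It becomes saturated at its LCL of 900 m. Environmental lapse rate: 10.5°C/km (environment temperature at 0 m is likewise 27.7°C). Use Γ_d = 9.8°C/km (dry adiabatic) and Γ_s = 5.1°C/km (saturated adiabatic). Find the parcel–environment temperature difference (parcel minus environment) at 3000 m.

+11.97°C (parcel warmer than environment)

Parcel:
  From 0 m to 900 m (dry): cools by 9.8 × 0.9 = 8.82°C, giving 18.88°C.
  From 900 m to 3000 m (saturated): cools by 5.1 × 2.1 = 10.71°C, giving 8.17°C.
Environment:
  From 0 m to 3000 m (environment): cools by 10.5 × 3 = 31.5°C, giving -3.8°C.
T_parcel − T_env = 8.17 − (-3.8) = +11.97°C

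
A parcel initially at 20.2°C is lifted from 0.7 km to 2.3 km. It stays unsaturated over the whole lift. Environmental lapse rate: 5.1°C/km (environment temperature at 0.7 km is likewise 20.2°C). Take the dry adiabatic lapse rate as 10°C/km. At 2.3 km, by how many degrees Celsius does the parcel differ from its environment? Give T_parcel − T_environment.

-7.84°C (parcel cooler than environment)

Parcel:
  From 700 m to 2300 m (dry): cools by 10 × 1.6 = 16°C, giving 4.2°C.
Environment:
  From 700 m to 2300 m (environment): cools by 5.1 × 1.6 = 8.16°C, giving 12.04°C.
T_parcel − T_env = 4.2 − 12.04 = -7.84°C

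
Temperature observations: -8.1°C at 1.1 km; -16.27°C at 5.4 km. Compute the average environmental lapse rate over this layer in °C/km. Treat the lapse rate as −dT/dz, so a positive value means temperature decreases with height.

1.9°C/km

Γ = −ΔT/Δz = (-8.1 − (-16.27)) / (5400 − 1100) m
  = 8.17°C / 4.3 km = 1.9°C/km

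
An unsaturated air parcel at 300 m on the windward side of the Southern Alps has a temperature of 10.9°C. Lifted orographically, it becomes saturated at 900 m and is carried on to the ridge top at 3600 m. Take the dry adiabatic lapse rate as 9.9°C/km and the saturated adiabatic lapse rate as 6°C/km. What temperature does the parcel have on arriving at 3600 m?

300–900 m, dry: Δz = 0.6 km ⇒ ΔT = -5.94°C; T = 4.96°C
900–3600 m, saturated: Δz = 2.7 km ⇒ ΔT = -16.2°C; T = -11.24°C

-11.24°C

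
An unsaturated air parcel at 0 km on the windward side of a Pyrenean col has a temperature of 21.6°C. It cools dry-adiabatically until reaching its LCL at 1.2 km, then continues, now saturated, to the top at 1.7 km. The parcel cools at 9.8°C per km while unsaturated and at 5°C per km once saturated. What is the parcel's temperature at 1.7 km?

7.34°C

From 0 m to 1200 m (dry): cools by 9.8 × 1.2 = 11.76°C, giving 9.84°C.
From 1200 m to 1700 m (saturated): cools by 5 × 0.5 = 2.5°C, giving 7.34°C.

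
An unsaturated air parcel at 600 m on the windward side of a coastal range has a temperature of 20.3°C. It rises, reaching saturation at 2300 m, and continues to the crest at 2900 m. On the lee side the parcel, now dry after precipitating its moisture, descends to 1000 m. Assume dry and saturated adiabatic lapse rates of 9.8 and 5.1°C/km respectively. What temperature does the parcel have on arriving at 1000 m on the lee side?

19.2°C

600 → 2300 m (dry, 9.8°C/km): ΔT = -9.8 × 1.7 = -16.66°C → T = 3.64°C
2300 → 2900 m (saturated, 5.1°C/km): ΔT = -5.1 × 0.6 = -3.06°C → T = 0.58°C
2900 → 1000 m (dry descent, 9.8°C/km): ΔT = +9.8 × 1.9 = +18.62°C → T = 19.2°C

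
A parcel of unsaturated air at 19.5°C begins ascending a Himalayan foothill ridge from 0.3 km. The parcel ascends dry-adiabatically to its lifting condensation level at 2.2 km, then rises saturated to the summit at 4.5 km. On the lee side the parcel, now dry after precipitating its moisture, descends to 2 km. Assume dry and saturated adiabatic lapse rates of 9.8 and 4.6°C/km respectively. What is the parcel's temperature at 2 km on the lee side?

300 → 2200 m (dry, 9.8°C/km): ΔT = -9.8 × 1.9 = -18.62°C → T = 0.88°C
2200 → 4500 m (saturated, 4.6°C/km): ΔT = -4.6 × 2.3 = -10.58°C → T = -9.7°C
4500 → 2000 m (dry descent, 9.8°C/km): ΔT = +9.8 × 2.5 = +24.5°C → T = 14.8°C

14.8°C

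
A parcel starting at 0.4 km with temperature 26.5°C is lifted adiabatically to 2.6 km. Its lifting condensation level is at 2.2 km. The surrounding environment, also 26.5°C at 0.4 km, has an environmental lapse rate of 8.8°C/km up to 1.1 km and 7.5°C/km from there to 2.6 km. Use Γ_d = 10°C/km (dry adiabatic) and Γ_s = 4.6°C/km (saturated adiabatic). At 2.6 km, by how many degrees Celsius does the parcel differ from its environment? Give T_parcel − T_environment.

Parcel:
  From 400 m to 2200 m (dry): cools by 10 × 1.8 = 18°C, giving 8.5°C.
  From 2200 m to 2600 m (saturated): cools by 4.6 × 0.4 = 1.84°C, giving 6.66°C.
Environment:
  From 400 m to 1100 m (environment, lower layer): cools by 8.8 × 0.7 = 6.16°C, giving 20.34°C.
  From 1100 m to 2600 m (environment, upper layer): cools by 7.5 × 1.5 = 11.25°C, giving 9.09°C.
T_parcel − T_env = 6.66 − 9.09 = -2.43°C

-2.43°C (parcel cooler than environment)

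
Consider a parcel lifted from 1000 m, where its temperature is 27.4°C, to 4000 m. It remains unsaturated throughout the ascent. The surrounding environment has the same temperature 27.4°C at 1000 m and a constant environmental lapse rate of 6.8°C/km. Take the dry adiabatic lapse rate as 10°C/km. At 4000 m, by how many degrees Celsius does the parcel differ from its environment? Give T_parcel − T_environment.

Parcel:
  From 1000 m to 4000 m (dry): cools by 10 × 3 = 30°C, giving -2.6°C.
Environment:
  From 1000 m to 4000 m (environment): cools by 6.8 × 3 = 20.4°C, giving 7°C.
T_parcel − T_env = -2.6 − 7 = -9.6°C

-9.6°C (parcel cooler than environment)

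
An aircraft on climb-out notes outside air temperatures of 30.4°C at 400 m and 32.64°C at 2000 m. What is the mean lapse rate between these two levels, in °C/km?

Γ = −ΔT/Δz = (30.4 − 32.64) / (2000 − 400) m
  = -2.24°C / 1.6 km = -1.4°C/km

-1.4°C/km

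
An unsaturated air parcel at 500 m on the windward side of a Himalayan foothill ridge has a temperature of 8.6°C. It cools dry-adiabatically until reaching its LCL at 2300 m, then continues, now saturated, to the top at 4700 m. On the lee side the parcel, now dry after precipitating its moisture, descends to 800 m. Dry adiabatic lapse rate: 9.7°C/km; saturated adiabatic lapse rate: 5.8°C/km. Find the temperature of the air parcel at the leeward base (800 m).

500–2300 m, dry: Δz = 1.8 km ⇒ ΔT = -17.46°C; T = -8.86°C
2300–4700 m, saturated: Δz = 2.4 km ⇒ ΔT = -13.92°C; T = -22.78°C
4700–800 m, dry descent: Δz = 3.9 km ⇒ ΔT = +37.83°C; T = 15.05°C

15.05°C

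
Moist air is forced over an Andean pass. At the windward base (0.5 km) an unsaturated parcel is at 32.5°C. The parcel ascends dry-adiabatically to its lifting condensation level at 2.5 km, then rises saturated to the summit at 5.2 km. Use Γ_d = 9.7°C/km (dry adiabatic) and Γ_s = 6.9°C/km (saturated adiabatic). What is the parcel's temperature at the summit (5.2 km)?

-5.53°C

500 → 2500 m (dry, 9.7°C/km): ΔT = -9.7 × 2 = -19.4°C → T = 13.1°C
2500 → 5200 m (saturated, 6.9°C/km): ΔT = -6.9 × 2.7 = -18.63°C → T = -5.53°C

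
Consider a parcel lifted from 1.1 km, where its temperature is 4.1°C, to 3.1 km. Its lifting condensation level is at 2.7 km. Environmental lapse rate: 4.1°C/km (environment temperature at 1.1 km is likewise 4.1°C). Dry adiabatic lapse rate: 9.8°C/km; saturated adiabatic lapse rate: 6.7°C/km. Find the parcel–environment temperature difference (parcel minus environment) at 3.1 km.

-10.16°C (parcel cooler than environment)

Parcel:
  1100–2700 m, dry: Δz = 1.6 km ⇒ ΔT = -15.68°C; T = -11.58°C
  2700–3100 m, saturated: Δz = 0.4 km ⇒ ΔT = -2.68°C; T = -14.26°C
Environment:
  1100–3100 m, environment: Δz = 2 km ⇒ ΔT = -8.2°C; T = -4.1°C
T_parcel − T_env = -14.26 − (-4.1) = -10.16°C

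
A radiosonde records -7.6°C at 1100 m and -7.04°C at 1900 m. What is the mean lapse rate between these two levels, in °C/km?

Γ = −ΔT/Δz = (-7.6 − (-7.04)) / (1900 − 1100) m
  = -0.56°C / 0.8 km = -0.7°C/km

-0.7°C/km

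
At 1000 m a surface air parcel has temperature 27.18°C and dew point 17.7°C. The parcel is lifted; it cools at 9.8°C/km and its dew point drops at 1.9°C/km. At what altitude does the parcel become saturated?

2200 m

T and T_d converge at 9.8 − 1.9 = 7.9°C per km
Height above start = (27.18 − 17.7) / 7.9 = 1.2 km
LCL altitude = 1000 m + 1200 m = 2200 m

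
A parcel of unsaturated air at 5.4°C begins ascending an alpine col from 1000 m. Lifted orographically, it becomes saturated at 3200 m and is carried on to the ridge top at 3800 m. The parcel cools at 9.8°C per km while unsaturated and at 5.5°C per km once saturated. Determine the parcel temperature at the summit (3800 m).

-19.46°C

1000–3200 m, dry: Δz = 2.2 km ⇒ ΔT = -21.56°C; T = -16.16°C
3200–3800 m, saturated: Δz = 0.6 km ⇒ ΔT = -3.3°C; T = -19.46°C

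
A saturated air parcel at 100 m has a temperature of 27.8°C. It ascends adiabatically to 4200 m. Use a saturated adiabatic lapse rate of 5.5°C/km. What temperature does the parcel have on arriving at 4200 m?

5.25°C

Saturated adiabatic to 4200 m: -5.5 × 4.1 km = -22.55°C, so T = 5.25°C.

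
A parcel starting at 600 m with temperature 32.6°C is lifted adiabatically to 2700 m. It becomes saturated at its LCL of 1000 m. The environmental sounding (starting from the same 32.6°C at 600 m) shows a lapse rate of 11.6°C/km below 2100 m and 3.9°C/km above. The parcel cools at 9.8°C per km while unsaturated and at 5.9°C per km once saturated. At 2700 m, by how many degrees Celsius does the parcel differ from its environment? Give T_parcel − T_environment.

+5.79°C (parcel warmer than environment)

Parcel:
  600–1000 m, dry: Δz = 0.4 km ⇒ ΔT = -3.92°C; T = 28.68°C
  1000–2700 m, saturated: Δz = 1.7 km ⇒ ΔT = -10.03°C; T = 18.65°C
Environment:
  600–2100 m, environment, lower layer: Δz = 1.5 km ⇒ ΔT = -17.4°C; T = 15.2°C
  2100–2700 m, environment, upper layer: Δz = 0.6 km ⇒ ΔT = -2.34°C; T = 12.86°C
T_parcel − T_env = 18.65 − 12.86 = +5.79°C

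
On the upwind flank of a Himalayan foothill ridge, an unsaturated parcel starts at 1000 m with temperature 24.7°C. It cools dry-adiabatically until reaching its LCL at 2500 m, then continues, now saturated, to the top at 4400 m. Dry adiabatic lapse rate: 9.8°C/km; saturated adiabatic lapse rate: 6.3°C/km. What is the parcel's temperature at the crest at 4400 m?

1000 → 2500 m (dry, 9.8°C/km): ΔT = -9.8 × 1.5 = -14.7°C → T = 10°C
2500 → 4400 m (saturated, 6.3°C/km): ΔT = -6.3 × 1.9 = -11.97°C → T = -1.97°C

-1.97°C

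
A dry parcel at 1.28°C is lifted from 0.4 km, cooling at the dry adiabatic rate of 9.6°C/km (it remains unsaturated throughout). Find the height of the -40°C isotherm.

4.7 km

Height above start = (1.28 − (-40)) / 9.6 = 4.3 km
Altitude = 400 m + 4300 m = 4700 m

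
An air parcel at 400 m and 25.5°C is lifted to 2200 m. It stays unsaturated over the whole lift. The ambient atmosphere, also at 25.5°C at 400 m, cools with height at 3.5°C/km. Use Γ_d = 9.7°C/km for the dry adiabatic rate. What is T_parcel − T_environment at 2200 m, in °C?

Parcel:
  400–2200 m, dry: Δz = 1.8 km ⇒ ΔT = -17.46°C; T = 8.04°C
Environment:
  400–2200 m, environment: Δz = 1.8 km ⇒ ΔT = -6.3°C; T = 19.2°C
T_parcel − T_env = 8.04 − 19.2 = -11.16°C

-11.16°C (parcel cooler than environment)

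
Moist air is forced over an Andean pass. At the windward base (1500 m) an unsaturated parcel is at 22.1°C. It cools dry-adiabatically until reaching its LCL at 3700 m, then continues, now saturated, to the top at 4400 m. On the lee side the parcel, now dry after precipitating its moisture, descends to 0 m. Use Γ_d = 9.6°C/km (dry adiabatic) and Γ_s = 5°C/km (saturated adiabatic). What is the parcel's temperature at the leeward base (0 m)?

39.72°C

1500 → 3700 m (dry, 9.6°C/km): ΔT = -9.6 × 2.2 = -21.12°C → T = 0.98°C
3700 → 4400 m (saturated, 5°C/km): ΔT = -5 × 0.7 = -3.5°C → T = -2.52°C
4400 → 0 m (dry descent, 9.6°C/km): ΔT = +9.6 × 4.4 = +42.24°C → T = 39.72°C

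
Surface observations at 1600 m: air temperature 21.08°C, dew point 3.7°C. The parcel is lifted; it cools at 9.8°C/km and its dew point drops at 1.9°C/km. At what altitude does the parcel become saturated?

T and T_d converge at 9.8 − 1.9 = 7.9°C per km
Height above start = (21.08 − 3.7) / 7.9 = 2.2 km
LCL altitude = 1600 m + 2200 m = 3800 m

3800 m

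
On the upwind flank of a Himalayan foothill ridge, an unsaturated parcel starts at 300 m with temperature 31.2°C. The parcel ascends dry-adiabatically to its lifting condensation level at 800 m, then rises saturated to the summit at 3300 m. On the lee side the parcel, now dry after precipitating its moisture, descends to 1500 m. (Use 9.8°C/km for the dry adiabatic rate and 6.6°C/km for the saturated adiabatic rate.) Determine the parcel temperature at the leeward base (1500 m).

300 → 800 m (dry, 9.8°C/km): ΔT = -9.8 × 0.5 = -4.9°C → T = 26.3°C
800 → 3300 m (saturated, 6.6°C/km): ΔT = -6.6 × 2.5 = -16.5°C → T = 9.8°C
3300 → 1500 m (dry descent, 9.8°C/km): ΔT = +9.8 × 1.8 = +17.64°C → T = 27.44°C

27.44°C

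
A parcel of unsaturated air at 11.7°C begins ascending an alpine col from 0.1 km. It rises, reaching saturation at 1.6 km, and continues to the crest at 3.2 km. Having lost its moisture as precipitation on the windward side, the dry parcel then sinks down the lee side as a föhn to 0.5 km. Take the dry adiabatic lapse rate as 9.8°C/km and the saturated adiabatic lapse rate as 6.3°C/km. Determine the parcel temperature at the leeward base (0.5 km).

13.38°C

100 → 1600 m (dry, 9.8°C/km): ΔT = -9.8 × 1.5 = -14.7°C → T = -3°C
1600 → 3200 m (saturated, 6.3°C/km): ΔT = -6.3 × 1.6 = -10.08°C → T = -13.08°C
3200 → 500 m (dry descent, 9.8°C/km): ΔT = +9.8 × 2.7 = +26.46°C → T = 13.38°C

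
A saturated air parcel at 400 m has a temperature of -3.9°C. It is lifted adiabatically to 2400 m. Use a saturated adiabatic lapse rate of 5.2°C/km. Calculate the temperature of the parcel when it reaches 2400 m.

-14.3°C

400 → 2400 m (saturated adiabatic, 5.2°C/km): ΔT = -5.2 × 2 = -10.4°C → T = -14.3°C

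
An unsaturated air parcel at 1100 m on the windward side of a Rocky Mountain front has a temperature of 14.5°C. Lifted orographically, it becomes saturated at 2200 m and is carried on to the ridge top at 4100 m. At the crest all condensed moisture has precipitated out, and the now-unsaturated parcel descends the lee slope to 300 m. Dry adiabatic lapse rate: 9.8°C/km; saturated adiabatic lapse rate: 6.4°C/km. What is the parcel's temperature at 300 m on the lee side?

1100 → 2200 m (dry, 9.8°C/km): ΔT = -9.8 × 1.1 = -10.78°C → T = 3.72°C
2200 → 4100 m (saturated, 6.4°C/km): ΔT = -6.4 × 1.9 = -12.16°C → T = -8.44°C
4100 → 300 m (dry descent, 9.8°C/km): ΔT = +9.8 × 3.8 = +37.24°C → T = 28.8°C

28.8°C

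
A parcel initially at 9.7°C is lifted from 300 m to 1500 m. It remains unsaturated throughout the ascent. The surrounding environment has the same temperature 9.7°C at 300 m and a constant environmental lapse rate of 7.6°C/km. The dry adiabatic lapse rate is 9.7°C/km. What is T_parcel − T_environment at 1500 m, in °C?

-2.52°C (parcel cooler than environment)

Parcel:
  300–1500 m, dry: Δz = 1.2 km ⇒ ΔT = -11.64°C; T = -1.94°C
Environment:
  300–1500 m, environment: Δz = 1.2 km ⇒ ΔT = -9.12°C; T = 0.58°C
T_parcel − T_env = -1.94 − 0.58 = -2.52°C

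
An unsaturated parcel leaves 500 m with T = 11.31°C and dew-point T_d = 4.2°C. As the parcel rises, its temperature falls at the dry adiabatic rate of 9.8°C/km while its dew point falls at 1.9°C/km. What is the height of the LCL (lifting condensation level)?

T and T_d converge at 9.8 − 1.9 = 7.9°C per km
Height above start = (11.31 − 4.2) / 7.9 = 0.9 km
LCL altitude = 500 m + 900 m = 1400 m

1400 m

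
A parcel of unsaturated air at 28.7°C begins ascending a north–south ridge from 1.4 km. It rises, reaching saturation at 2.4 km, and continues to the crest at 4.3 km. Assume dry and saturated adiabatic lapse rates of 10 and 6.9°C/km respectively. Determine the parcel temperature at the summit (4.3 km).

5.59°C

From 1400 m to 2400 m (dry): cools by 10 × 1 = 10°C, giving 18.7°C.
From 2400 m to 4300 m (saturated): cools by 6.9 × 1.9 = 13.11°C, giving 5.59°C.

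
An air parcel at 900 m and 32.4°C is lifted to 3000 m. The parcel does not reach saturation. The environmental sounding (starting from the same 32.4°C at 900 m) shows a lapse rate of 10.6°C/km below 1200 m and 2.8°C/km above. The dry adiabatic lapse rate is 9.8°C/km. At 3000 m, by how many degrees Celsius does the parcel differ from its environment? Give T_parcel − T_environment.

-12.36°C (parcel cooler than environment)

Parcel:
  900–3000 m, dry: Δz = 2.1 km ⇒ ΔT = -20.58°C; T = 11.82°C
Environment:
  900–1200 m, environment, lower layer: Δz = 0.3 km ⇒ ΔT = -3.18°C; T = 29.22°C
  1200–3000 m, environment, upper layer: Δz = 1.8 km ⇒ ΔT = -5.04°C; T = 24.18°C
T_parcel − T_env = 11.82 − 24.18 = -12.36°C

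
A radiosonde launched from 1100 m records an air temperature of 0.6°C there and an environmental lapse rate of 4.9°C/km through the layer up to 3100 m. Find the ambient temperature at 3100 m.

Environmental to 3100 m: -4.9 × 2 km = -9.8°C, so T = -9.2°C.

-9.2°C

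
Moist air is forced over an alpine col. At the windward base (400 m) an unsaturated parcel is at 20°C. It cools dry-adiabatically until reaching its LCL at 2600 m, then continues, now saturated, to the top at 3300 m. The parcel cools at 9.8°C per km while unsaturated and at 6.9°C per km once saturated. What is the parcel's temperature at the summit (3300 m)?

400 → 2600 m (dry, 9.8°C/km): ΔT = -9.8 × 2.2 = -21.56°C → T = -1.56°C
2600 → 3300 m (saturated, 6.9°C/km): ΔT = -6.9 × 0.7 = -4.83°C → T = -6.39°C

-6.39°C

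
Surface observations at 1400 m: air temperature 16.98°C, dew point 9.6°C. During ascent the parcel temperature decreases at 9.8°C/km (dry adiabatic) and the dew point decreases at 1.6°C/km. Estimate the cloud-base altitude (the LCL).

2300 m

T and T_d converge at 9.8 − 1.6 = 8.2°C per km
Height above start = (16.98 − 9.6) / 8.2 = 0.9 km
LCL altitude = 1400 m + 900 m = 2300 m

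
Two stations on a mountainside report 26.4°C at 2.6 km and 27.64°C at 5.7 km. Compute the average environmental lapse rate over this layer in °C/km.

Γ = −ΔT/Δz = (26.4 − 27.64) / (5700 − 2600) m
  = -1.24°C / 3.1 km = -0.4°C/km

-0.4°C/km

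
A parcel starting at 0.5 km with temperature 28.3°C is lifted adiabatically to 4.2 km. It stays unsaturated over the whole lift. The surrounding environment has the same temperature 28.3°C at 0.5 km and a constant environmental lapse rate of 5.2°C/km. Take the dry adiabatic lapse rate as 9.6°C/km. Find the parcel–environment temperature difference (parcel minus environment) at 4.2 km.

Parcel:
  500–4200 m, dry: Δz = 3.7 km ⇒ ΔT = -35.52°C; T = -7.22°C
Environment:
  500–4200 m, environment: Δz = 3.7 km ⇒ ΔT = -19.24°C; T = 9.06°C
T_parcel − T_env = -7.22 − 9.06 = -16.28°C

-16.28°C (parcel cooler than environment)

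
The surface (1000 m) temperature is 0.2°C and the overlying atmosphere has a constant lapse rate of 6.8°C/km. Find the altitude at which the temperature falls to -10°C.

Height above start = (0.2 − (-10)) / 6.8 = 1.5 km
Altitude = 1000 m + 1500 m = 2500 m

2500 m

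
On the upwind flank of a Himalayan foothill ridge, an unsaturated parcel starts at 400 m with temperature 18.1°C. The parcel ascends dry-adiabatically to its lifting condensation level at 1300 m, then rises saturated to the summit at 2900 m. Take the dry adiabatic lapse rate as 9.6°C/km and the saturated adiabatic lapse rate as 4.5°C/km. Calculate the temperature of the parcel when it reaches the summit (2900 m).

2.26°C

Dry to 1300 m: -9.6 × 0.9 km = -8.64°C, so T = 9.46°C.
Saturated to 2900 m: -4.5 × 1.6 km = -7.2°C, so T = 2.26°C.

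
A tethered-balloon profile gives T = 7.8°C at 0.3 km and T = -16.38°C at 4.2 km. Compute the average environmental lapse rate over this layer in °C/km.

6.2°C/km

Γ = −ΔT/Δz = (7.8 − (-16.38)) / (4200 − 300) m
  = 24.18°C / 3.9 km = 6.2°C/km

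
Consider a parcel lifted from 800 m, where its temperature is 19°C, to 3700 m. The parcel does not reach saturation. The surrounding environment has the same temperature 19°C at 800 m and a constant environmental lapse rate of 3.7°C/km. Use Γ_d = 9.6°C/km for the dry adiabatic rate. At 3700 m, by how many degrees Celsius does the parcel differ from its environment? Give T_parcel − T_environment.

Parcel:
  From 800 m to 3700 m (dry): cools by 9.6 × 2.9 = 27.84°C, giving -8.84°C.
Environment:
  From 800 m to 3700 m (environment): cools by 3.7 × 2.9 = 10.73°C, giving 8.27°C.
T_parcel − T_env = -8.84 − 8.27 = -17.11°C

-17.11°C (parcel cooler than environment)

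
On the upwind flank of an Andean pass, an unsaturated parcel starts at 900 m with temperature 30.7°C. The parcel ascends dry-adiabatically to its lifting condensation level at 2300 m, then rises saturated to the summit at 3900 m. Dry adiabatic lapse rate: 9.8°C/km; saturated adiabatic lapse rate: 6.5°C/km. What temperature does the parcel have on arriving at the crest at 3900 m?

6.58°C

From 900 m to 2300 m (dry): cools by 9.8 × 1.4 = 13.72°C, giving 16.98°C.
From 2300 m to 3900 m (saturated): cools by 6.5 × 1.6 = 10.4°C, giving 6.58°C.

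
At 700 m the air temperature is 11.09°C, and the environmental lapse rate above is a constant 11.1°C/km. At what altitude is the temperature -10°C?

Height above start = (11.09 − (-10)) / 11.1 = 1.9 km
Altitude = 700 m + 1900 m = 2600 m

2600 m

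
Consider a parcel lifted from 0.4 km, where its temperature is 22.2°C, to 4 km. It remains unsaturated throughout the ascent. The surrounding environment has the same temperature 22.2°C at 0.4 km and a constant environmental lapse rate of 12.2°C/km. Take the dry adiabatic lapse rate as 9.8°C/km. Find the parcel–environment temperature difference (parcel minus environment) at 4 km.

Parcel:
  400 → 4000 m (dry, 9.8°C/km): ΔT = -9.8 × 3.6 = -35.28°C → T = -13.08°C
Environment:
  400 → 4000 m (environment, 12.2°C/km): ΔT = -12.2 × 3.6 = -43.92°C → T = -21.72°C
T_parcel − T_env = -13.08 − (-21.72) = +8.64°C

+8.64°C (parcel warmer than environment)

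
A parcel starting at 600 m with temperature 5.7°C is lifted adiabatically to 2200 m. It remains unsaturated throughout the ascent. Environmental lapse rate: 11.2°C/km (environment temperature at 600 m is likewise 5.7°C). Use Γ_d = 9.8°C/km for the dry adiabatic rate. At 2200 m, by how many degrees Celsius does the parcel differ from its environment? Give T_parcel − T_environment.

+2.24°C (parcel warmer than environment)

Parcel:
  From 600 m to 2200 m (dry): cools by 9.8 × 1.6 = 15.68°C, giving -9.98°C.
Environment:
  From 600 m to 2200 m (environment): cools by 11.2 × 1.6 = 17.92°C, giving -12.22°C.
T_parcel − T_env = -9.98 − (-12.22) = +2.24°C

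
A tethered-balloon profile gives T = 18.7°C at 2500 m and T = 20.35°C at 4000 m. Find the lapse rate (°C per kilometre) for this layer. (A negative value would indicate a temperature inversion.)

Γ = −ΔT/Δz = (18.7 − 20.35) / (4000 − 2500) m
  = -1.65°C / 1.5 km = -1.1°C/km

-1.1°C/km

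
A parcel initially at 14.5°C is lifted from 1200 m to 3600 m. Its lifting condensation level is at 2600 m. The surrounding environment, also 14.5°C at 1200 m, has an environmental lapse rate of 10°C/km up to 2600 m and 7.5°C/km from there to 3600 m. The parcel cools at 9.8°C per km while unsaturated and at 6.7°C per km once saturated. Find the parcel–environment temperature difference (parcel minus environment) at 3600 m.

+1.08°C (parcel warmer than environment)

Parcel:
  1200 → 2600 m (dry, 9.8°C/km): ΔT = -9.8 × 1.4 = -13.72°C → T = 0.78°C
  2600 → 3600 m (saturated, 6.7°C/km): ΔT = -6.7 × 1 = -6.7°C → T = -5.92°C
Environment:
  1200 → 2600 m (environment, lower layer, 10°C/km): ΔT = -10 × 1.4 = -14°C → T = 0.5°C
  2600 → 3600 m (environment, upper layer, 7.5°C/km): ΔT = -7.5 × 1 = -7.5°C → T = -7°C
T_parcel − T_env = -5.92 − (-7) = +1.08°C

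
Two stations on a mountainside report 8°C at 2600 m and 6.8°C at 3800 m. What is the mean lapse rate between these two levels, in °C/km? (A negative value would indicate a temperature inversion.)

Γ = −ΔT/Δz = (8 − 6.8) / (3800 − 2600) m
  = 1.2°C / 1.2 km = 1°C/km

1°C/km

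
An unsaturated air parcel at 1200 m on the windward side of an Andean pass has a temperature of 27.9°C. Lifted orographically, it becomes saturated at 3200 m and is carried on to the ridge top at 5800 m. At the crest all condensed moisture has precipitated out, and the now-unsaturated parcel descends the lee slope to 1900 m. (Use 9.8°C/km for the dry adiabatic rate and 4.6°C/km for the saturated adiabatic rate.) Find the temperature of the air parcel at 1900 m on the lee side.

34.56°C

1200 → 3200 m (dry, 9.8°C/km): ΔT = -9.8 × 2 = -19.6°C → T = 8.3°C
3200 → 5800 m (saturated, 4.6°C/km): ΔT = -4.6 × 2.6 = -11.96°C → T = -3.66°C
5800 → 1900 m (dry descent, 9.8°C/km): ΔT = +9.8 × 3.9 = +38.22°C → T = 34.56°C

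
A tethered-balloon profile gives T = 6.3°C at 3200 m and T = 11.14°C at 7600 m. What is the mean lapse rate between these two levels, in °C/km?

-1.1°C/km

Γ = −ΔT/Δz = (6.3 − 11.14) / (7600 − 3200) m
  = -4.84°C / 4.4 km = -1.1°C/km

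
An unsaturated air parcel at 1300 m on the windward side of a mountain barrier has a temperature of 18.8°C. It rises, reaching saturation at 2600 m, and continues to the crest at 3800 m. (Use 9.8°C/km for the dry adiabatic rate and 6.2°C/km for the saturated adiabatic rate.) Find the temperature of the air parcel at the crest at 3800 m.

-1.38°C

1300 → 2600 m (dry, 9.8°C/km): ΔT = -9.8 × 1.3 = -12.74°C → T = 6.06°C
2600 → 3800 m (saturated, 6.2°C/km): ΔT = -6.2 × 1.2 = -7.44°C → T = -1.38°C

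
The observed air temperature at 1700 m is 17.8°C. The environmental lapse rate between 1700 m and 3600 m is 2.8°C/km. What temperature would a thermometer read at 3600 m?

Environmental to 3600 m: -2.8 × 1.9 km = -5.32°C, so T = 12.48°C.

12.48°C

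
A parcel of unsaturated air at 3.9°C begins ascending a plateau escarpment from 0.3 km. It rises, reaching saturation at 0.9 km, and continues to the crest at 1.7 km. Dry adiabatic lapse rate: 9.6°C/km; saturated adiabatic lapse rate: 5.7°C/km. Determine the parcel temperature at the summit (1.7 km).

-6.42°C

Dry to 900 m: -9.6 × 0.6 km = -5.76°C, so T = -1.86°C.
Saturated to 1700 m: -5.7 × 0.8 km = -4.56°C, so T = -6.42°C.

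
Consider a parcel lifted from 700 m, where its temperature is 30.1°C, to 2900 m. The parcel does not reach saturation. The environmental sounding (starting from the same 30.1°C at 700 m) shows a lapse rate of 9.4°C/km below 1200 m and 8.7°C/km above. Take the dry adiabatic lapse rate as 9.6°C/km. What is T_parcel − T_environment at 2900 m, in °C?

-1.63°C (parcel cooler than environment)

Parcel:
  From 700 m to 2900 m (dry): cools by 9.6 × 2.2 = 21.12°C, giving 8.98°C.
Environment:
  From 700 m to 1200 m (environment, lower layer): cools by 9.4 × 0.5 = 4.7°C, giving 25.4°C.
  From 1200 m to 2900 m (environment, upper layer): cools by 8.7 × 1.7 = 14.79°C, giving 10.61°C.
T_parcel − T_env = 8.98 − 10.61 = -1.63°C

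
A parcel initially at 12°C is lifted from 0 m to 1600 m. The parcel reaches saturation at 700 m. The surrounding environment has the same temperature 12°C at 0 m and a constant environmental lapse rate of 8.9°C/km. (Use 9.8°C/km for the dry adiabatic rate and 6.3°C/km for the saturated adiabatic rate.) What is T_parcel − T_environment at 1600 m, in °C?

+1.71°C (parcel warmer than environment)

Parcel:
  Dry to 700 m: -9.8 × 0.7 km = -6.86°C, so T = 5.14°C.
  Saturated to 1600 m: -6.3 × 0.9 km = -5.67°C, so T = -0.53°C.
Environment:
  Environment to 1600 m: -8.9 × 1.6 km = -14.24°C, so T = -2.24°C.
T_parcel − T_env = -0.53 − (-2.24) = +1.71°C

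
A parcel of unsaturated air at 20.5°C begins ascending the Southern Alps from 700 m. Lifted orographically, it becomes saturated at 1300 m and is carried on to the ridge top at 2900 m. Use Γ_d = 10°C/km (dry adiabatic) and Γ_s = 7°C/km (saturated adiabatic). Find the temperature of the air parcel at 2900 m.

700 → 1300 m (dry, 10°C/km): ΔT = -10 × 0.6 = -6°C → T = 14.5°C
1300 → 2900 m (saturated, 7°C/km): ΔT = -7 × 1.6 = -11.2°C → T = 3.3°C

3.3°C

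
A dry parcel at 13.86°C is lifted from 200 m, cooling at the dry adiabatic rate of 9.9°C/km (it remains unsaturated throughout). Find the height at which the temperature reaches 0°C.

Height above start = (13.86 − 0) / 9.9 = 1.4 km
Altitude = 200 m + 1400 m = 1600 m

1600 m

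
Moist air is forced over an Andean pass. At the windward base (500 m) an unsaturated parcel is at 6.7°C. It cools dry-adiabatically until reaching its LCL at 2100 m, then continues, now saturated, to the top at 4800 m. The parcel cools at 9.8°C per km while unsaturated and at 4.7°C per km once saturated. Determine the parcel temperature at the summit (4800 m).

-21.67°C

500–2100 m, dry: Δz = 1.6 km ⇒ ΔT = -15.68°C; T = -8.98°C
2100–4800 m, saturated: Δz = 2.7 km ⇒ ΔT = -12.69°C; T = -21.67°C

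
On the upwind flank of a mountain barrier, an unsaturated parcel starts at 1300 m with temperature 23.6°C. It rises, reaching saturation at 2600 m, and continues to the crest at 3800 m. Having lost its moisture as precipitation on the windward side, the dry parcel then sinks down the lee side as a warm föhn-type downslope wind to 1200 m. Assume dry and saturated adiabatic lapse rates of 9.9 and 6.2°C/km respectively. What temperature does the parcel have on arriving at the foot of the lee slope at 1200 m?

From 1300 m to 2600 m (dry): cools by 9.9 × 1.3 = 12.87°C, giving 10.73°C.
From 2600 m to 3800 m (saturated): cools by 6.2 × 1.2 = 7.44°C, giving 3.29°C.
From 3800 m to 1200 m (dry descent): warms by 9.9 × 2.6 = 25.74°C, giving 29.03°C.

29.03°C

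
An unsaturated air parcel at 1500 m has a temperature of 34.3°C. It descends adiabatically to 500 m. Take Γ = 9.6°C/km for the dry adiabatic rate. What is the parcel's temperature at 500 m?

1500–500 m, dry adiabatic: Δz = 1 km ⇒ ΔT = +9.6°C; T = 43.9°C

43.9°C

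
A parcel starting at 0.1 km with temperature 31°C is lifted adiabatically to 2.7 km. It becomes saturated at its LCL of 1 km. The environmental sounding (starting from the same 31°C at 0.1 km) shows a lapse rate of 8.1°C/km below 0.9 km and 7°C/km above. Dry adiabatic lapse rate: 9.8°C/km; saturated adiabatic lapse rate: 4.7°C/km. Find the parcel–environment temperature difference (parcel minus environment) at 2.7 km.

Parcel:
  Dry to 1000 m: -9.8 × 0.9 km = -8.82°C, so T = 22.18°C.
  Saturated to 2700 m: -4.7 × 1.7 km = -7.99°C, so T = 14.19°C.
Environment:
  Environment, lower layer to 900 m: -8.1 × 0.8 km = -6.48°C, so T = 24.52°C.
  Environment, upper layer to 2700 m: -7 × 1.8 km = -12.6°C, so T = 11.92°C.
T_parcel − T_env = 14.19 − 11.92 = +2.27°C

+2.27°C (parcel warmer than environment)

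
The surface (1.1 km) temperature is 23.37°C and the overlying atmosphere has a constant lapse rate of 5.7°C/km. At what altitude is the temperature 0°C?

5.2 km

Height above start = (23.37 − 0) / 5.7 = 4.1 km
Altitude = 1100 m + 4100 m = 5200 m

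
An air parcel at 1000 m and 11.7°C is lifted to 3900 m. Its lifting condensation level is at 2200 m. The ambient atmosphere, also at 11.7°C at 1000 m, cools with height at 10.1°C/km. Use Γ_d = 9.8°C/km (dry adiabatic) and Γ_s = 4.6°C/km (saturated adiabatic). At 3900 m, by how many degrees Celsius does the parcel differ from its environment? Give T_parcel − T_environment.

+9.71°C (parcel warmer than environment)

Parcel:
  1000–2200 m, dry: Δz = 1.2 km ⇒ ΔT = -11.76°C; T = -0.06°C
  2200–3900 m, saturated: Δz = 1.7 km ⇒ ΔT = -7.82°C; T = -7.88°C
Environment:
  1000–3900 m, environment: Δz = 2.9 km ⇒ ΔT = -29.29°C; T = -17.59°C
T_parcel − T_env = -7.88 − (-17.59) = +9.71°C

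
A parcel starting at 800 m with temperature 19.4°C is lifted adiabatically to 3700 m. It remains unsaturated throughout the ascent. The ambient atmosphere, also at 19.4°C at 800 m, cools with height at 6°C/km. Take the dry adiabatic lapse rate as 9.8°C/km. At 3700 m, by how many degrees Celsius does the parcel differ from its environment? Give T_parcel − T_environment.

-11.02°C (parcel cooler than environment)

Parcel:
  800 → 3700 m (dry, 9.8°C/km): ΔT = -9.8 × 2.9 = -28.42°C → T = -9.02°C
Environment:
  800 → 3700 m (environment, 6°C/km): ΔT = -6 × 2.9 = -17.4°C → T = 2°C
T_parcel − T_env = -9.02 − 2 = -11.02°C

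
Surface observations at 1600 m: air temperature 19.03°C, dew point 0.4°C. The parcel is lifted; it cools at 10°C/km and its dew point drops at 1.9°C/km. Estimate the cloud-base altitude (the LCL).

T and T_d converge at 10 − 1.9 = 8.1°C per km
Height above start = (19.03 − 0.4) / 8.1 = 2.3 km
LCL altitude = 1600 m + 2300 m = 3900 m

3900 m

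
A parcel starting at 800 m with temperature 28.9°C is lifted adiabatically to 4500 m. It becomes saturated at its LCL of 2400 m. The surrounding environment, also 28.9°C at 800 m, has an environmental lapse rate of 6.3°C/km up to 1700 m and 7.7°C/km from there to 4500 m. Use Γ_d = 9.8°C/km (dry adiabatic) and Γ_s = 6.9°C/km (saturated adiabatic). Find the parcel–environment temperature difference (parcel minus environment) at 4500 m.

-2.94°C (parcel cooler than environment)

Parcel:
  From 800 m to 2400 m (dry): cools by 9.8 × 1.6 = 15.68°C, giving 13.22°C.
  From 2400 m to 4500 m (saturated): cools by 6.9 × 2.1 = 14.49°C, giving -1.27°C.
Environment:
  From 800 m to 1700 m (environment, lower layer): cools by 6.3 × 0.9 = 5.67°C, giving 23.23°C.
  From 1700 m to 4500 m (environment, upper layer): cools by 7.7 × 2.8 = 21.56°C, giving 1.67°C.
T_parcel − T_env = -1.27 − 1.67 = -2.94°C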